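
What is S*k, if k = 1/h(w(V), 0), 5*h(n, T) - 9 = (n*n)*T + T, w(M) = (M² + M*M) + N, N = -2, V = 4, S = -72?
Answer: -40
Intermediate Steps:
w(M) = -2 + 2*M² (w(M) = (M² + M*M) - 2 = (M² + M²) - 2 = 2*M² - 2 = -2 + 2*M²)
h(n, T) = 9/5 + T/5 + T*n²/5 (h(n, T) = 9/5 + ((n*n)*T + T)/5 = 9/5 + (n²*T + T)/5 = 9/5 + (T*n² + T)/5 = 9/5 + (T + T*n²)/5 = 9/5 + (T/5 + T*n²/5) = 9/5 + T/5 + T*n²/5)
k = 5/9 (k = 1/(9/5 + (⅕)*0 + (⅕)*0*(-2 + 2*4²)²) = 1/(9/5 + 0 + (⅕)*0*(-2 + 2*16)²) = 1/(9/5 + 0 + (⅕)*0*(-2 + 32)²) = 1/(9/5 + 0 + (⅕)*0*30²) = 1/(9/5 + 0 + (⅕)*0*900) = 1/(9/5 + 0 + 0) = 1/(9/5) = 5/9 ≈ 0.55556)
S*k = -72*5/9 = -40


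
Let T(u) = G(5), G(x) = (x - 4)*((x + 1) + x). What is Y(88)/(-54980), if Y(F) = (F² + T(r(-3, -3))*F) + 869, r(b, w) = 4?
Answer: -9581/54980 ≈ -0.17426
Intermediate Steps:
G(x) = (1 + 2*x)*(-4 + x) (G(x) = (-4 + x)*((1 + x) + x) = (-4 + x)*(1 + 2*x) = (1 + 2*x)*(-4 + x))
T(u) = 11 (T(u) = -4 - 7*5 + 2*5² = -4 - 35 + 2*25 = -4 - 35 + 50 = 11)
Y(F) = 869 + F² + 11*F (Y(F) = (F² + 11*F) + 869 = 869 + F² + 11*F)
Y(88)/(-54980) = (869 + 88² + 11*88)/(-54980) = (869 + 7744 + 968)*(-1/54980) = 9581*(-1/54980) = -9581/54980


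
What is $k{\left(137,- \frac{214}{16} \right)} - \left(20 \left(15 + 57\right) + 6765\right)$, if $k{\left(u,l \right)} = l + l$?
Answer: $- \frac{32927}{4} \approx -8231.8$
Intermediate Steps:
$k{\left(u,l \right)} = 2 l$
$k{\left(137,- \frac{214}{16} \right)} - \left(20 \left(15 + 57\right) + 6765\right) = 2 \left(- \frac{214}{16}\right) - \left(20 \left(15 + 57\right) + 6765\right) = 2 \left(\left(-214\right) \frac{1}{16}\right) - \left(20 \cdot 72 + 6765\right) = 2 \left(- \frac{107}{8}\right) - \left(1440 + 6765\right) = - \frac{107}{4} - 8205 = - \frac{32927}{4}$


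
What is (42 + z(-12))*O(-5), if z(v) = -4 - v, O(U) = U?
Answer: -250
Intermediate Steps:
(42 + z(-12))*O(-5) = (42 + (-4 - 1*(-12)))*(-5) = (42 + (-4 + 12))*(-5) = (42 + 8)*(-5) = 50*(-5) = -250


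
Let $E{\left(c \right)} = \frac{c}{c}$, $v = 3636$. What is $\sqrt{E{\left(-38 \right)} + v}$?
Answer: $\sqrt{3637} \approx 60.308$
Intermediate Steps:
$E{\left(c \right)} = 1$
$\sqrt{E{\left(-38 \right)} + v} = \sqrt{1 + 3636} = \sqrt{3637}$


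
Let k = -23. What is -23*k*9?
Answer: 4761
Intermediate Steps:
-23*k*9 = -23*(-23)*9 = 529*9 = 4761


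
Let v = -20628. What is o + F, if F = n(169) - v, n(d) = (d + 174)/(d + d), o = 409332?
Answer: 145326823/338 ≈ 4.2996e+5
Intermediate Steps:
n(d) = (174 + d)/(2*d) (n(d) = (174 + d)/((2*d)) = (174 + d)*(1/(2*d)) = (174 + d)/(2*d))
F = 6972607/338 (F = (½)*(174 + 169)/169 - 1*(-20628) = (½)*(1/169)*343 + 20628 = 343/338 + 20628 = 6972607/338 ≈ 20629.)
o + F = 409332 + 6972607/338 = 145326823/338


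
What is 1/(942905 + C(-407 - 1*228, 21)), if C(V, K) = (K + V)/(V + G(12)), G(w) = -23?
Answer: 329/310216052 ≈ 1.0606e-6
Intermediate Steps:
C(V, K) = (K + V)/(-23 + V) (C(V, K) = (K + V)/(V - 23) = (K + V)/(-23 + V))
1/(942905 + C(-407 - 1*228, 21)) = 1/(942905 + (21 + (-407 - 1*228))/(-23 + (-407 - 1*228))) = 1/(942905 + (21 + (-407 - 228))/(-23 + (-407 - 228))) = 1/(942905 + (21 - 635)/(-23 - 635)) = 1/(942905 - 614/(-658)) = 1/(942905 - 1/658*(-614)) = 1/(942905 + 307/329) = 1/(310216052/329) = 329/310216052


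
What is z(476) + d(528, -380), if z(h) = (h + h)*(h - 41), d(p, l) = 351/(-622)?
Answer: 257582289/622 ≈ 4.1412e+5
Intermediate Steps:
d(p, l) = -351/622 (d(p, l) = 351*(-1/622) = -351/622)
z(h) = 2*h*(-41 + h) (z(h) = (2*h)*(-41 + h) = 2*h*(-41 + h))
z(476) + d(528, -380) = 2*476*(-41 + 476) - 351/622 = 2*476*435 - 351/622 = 414120 - 351/622 = 257582289/622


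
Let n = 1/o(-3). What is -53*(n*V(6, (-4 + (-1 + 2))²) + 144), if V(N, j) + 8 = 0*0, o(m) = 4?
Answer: -7526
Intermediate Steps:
V(N, j) = -8 (V(N, j) = -8 + 0*0 = -8 + 0 = -8)
n = ¼ (n = 1/4 = ¼ ≈ 0.25000)
-53*(n*V(6, (-4 + (-1 + 2))²) + 144) = -53*((¼)*(-8) + 144) = -53*(-2 + 144) = -53*142 = -7526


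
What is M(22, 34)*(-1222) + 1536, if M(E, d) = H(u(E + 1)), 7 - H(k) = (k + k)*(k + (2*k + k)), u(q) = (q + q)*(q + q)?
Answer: 43771602838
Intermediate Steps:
u(q) = 4*q² (u(q) = (2*q)*(2*q) = 4*q²)
H(k) = 7 - 8*k² (H(k) = 7 - (k + k)*(k + (2*k + k)) = 7 - 2*k*(k + 3*k) = 7 - 2*k*4*k = 7 - 8*k²)
M(E, d) = 7 - 128*(1 + E)⁴ (M(E, d) = 7 - 8*16*(E + 1)⁴ = 7 - 8*16*(1 + E)⁴ = 7 - 128*(1 + E)⁴)
M(22, 34)*(-1222) + 1536 = (7 - 128*(1 + 22)⁴)*(-1222) + 1536 = (7 - 128*23⁴)*(-1222) + 1536 = (7 - 128*279841)*(-1222) + 1536 = (7 - 35819648)*(-1222) + 1536 = -35819641*(-1222) + 1536 = 43771601302 + 1536 = 43771602838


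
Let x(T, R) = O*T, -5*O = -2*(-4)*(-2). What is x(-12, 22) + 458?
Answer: 2098/5 ≈ 419.60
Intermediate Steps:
O = 16/5 (O = -(-2*(-4))*(-2)/5 = -8*(-2)/5 = -⅕*(-16) = 16/5 ≈ 3.2000)
x(T, R) = 16*T/5
x(-12, 22) + 458 = (16/5)*(-12) + 458 = -192/5 + 458 = 2098/5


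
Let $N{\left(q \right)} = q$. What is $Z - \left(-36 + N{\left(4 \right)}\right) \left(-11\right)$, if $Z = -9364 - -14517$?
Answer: $4801$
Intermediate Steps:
$Z = 5153$ ($Z = -9364 + 14517 = 5153$)
$Z - \left(-36 + N{\left(4 \right)}\right) \left(-11\right) = 5153 - \left(-36 + 4\right) \left(-11\right) = 5153 - \left(-32\right) \left(-11\right) = 5153 - 352 = 4801$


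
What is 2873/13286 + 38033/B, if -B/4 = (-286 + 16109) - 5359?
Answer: -14809775/21388416 ≈ -0.69242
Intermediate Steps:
B = -41856 (B = -4*((-286 + 16109) - 5359) = -4*(15823 - 5359) = -4*10464 = -41856)
2873/13286 + 38033/B = 2873/13286 + 38033/(-41856) = 2873*(1/13286) + 38033*(-1/41856) = 221/1022 - 38033/41856 = -14809775/21388416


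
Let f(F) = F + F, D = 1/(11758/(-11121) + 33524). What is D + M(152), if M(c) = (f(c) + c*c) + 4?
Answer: 8728196031273/372808646 ≈ 23412.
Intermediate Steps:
D = 11121/372808646 (D = 1/(11758*(-1/11121) + 33524) = 1/(-11758/11121 + 33524) = 1/(372808646/11121) = 11121/372808646 ≈ 2.9830e-5)
f(F) = 2*F
M(c) = 4 + c² + 2*c (M(c) = (2*c + c*c) + 4 = (2*c + c²) + 4 = (c² + 2*c) + 4 = 4 + c² + 2*c)
D + M(152) = 11121/372808646 + (4 + 152² + 2*152) = 11121/372808646 + (4 + 23104 + 304) = 11121/372808646 + 23412 = 8728196031273/372808646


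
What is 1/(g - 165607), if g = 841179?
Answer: 1/675572 ≈ 1.4802e-6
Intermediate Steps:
1/(g - 165607) = 1/(841179 - 165607) = 1/675572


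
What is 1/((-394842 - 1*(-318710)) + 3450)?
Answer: -1/72682 ≈ -1.3759e-5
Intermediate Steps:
1/((-394842 - 1*(-318710)) + 3450) = 1/((-394842 + 318710) + 3450) = 1/(-76132 + 3450) = 1/(-72682) = -1/72682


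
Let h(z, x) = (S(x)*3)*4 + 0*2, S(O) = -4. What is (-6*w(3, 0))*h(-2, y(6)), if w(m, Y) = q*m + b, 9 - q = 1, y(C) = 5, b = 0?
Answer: 6912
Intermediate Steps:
q = 8 (q = 9 - 1*1 = 9 - 1 = 8)
h(z, x) = -48 (h(z, x) = -4*3*4 + 0*2 = -12*4 + 0 = -48 + 0 = -48)
w(m, Y) = 8*m (w(m, Y) = 8*m + 0 = 8*m)
(-6*w(3, 0))*h(-2, y(6)) = -48*3*(-48) = -6*24*(-48) = -144*(-48) = 6912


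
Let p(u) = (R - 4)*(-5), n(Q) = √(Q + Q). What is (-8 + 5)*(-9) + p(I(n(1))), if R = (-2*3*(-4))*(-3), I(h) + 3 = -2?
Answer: 407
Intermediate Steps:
n(Q) = √2*√Q (n(Q) = √(2*Q) = √2*√Q)
I(h) = -5 (I(h) = -3 - 2 = -5)
R = -72 (R = -6*(-4)*(-3) = 24*(-3) = -72)
p(u) = 380 (p(u) = (-72 - 4)*(-5) = -76*(-5) = 380)
(-8 + 5)*(-9) + p(I(n(1))) = (-8 + 5)*(-9) + 380 = -3*(-9) + 380 = 27 + 380 = 407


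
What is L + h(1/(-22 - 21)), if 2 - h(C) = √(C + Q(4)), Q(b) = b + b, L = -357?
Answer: -355 - 7*√301/43 ≈ -357.82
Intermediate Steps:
Q(b) = 2*b
h(C) = 2 - √(8 + C) (h(C) = 2 - √(C + 2*4) = 2 - √(C + 8) = 2 - √(8 + C))
L + h(1/(-22 - 21)) = -357 + (2 - √(8 + 1/(-22 - 21))) = -357 + (2 - √(8 + 1/(-43))) = -357 + (2 - √(8 - 1/43)) = -357 + (2 - √(343/43)) = -357 + (2 - 7*√301/43) = -355 - 7*√301/43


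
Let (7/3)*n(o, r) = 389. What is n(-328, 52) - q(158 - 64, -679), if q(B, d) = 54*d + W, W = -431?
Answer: 260846/7 ≈ 37264.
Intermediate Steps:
n(o, r) = 1167/7 (n(o, r) = (3/7)*389 = 1167/7)
q(B, d) = -431 + 54*d (q(B, d) = 54*d - 431 = -431 + 54*d)
n(-328, 52) - q(158 - 64, -679) = 1167/7 - (-431 + 54*(-679)) = 1167/7 - (-431 - 36666) = 1167/7 - 1*(-37097) = 1167/7 + 37097 = 260846/7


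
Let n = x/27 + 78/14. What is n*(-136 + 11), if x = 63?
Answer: -20750/21 ≈ -988.10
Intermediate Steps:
n = 166/21 (n = 63/27 + 78/14 = 63*(1/27) + 78*(1/14) = 7/3 + 39/7 = 166/21 ≈ 7.9048)
n*(-136 + 11) = 166*(-136 + 11)/21 = (166/21)*(-125) = -20750/21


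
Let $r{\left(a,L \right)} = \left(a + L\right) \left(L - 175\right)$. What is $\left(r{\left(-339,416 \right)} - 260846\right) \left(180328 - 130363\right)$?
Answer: $-12105969885$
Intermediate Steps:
$r{\left(a,L \right)} = \left(-175 + L\right) \left(L + a\right)$ ($r{\left(a,L \right)} = \left(L + a\right) \left(-175 + L\right) = \left(-175 + L\right) \left(L + a\right)$)
$\left(r{\left(-339,416 \right)} - 260846\right) \left(180328 - 130363\right) = \left(\left(416^{2} - 72800 - -59325 + 416 \left(-339\right)\right) - 260846\right) \left(180328 - 130363\right) = \left(\left(173056 - 72800 + 59325 - 141024\right) - 260846\right) 49965 = \left(18557 - 260846\right) 49965 = \left(-242289\right) 49965 = -12105969885$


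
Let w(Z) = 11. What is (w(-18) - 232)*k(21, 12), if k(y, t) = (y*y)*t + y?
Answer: -1174173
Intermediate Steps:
k(y, t) = y + t*y² (k(y, t) = y²*t + y = t*y² + y = y + t*y²)
(w(-18) - 232)*k(21, 12) = (11 - 232)*(21*(1 + 12*21)) = -4641*(1 + 252) = -4641*253 = -221*5313 = -1174173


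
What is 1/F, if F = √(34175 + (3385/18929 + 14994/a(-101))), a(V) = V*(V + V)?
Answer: 101*√124916044883655217/6599188804673 ≈ 0.0054093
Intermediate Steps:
a(V) = 2*V² (a(V) = V*(2*V) = 2*V²)
F = √124916044883655217/1911829 (F = √(34175 + (3385/18929 + 14994/((2*(-101)²)))) = √(34175 + (3385*(1/18929) + 14994/((2*10201)))) = √(34175 + (3385/18929 + 14994/20402)) = √(34175 + (3385/18929 + 14994*(1/20402))) = √(34175 + (3385/18929 + 7497/10201)) = √(34175 + 176441098/193094729) = √(6599188804673/193094729) = √124916044883655217/1911829 ≈ 184.87)
1/F = 1/(√124916044883655217/1911829) = 101*√124916044883655217/6599188804673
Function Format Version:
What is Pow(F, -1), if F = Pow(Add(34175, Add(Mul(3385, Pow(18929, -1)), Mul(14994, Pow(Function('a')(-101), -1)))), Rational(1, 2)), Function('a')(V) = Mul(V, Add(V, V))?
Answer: Mul(Rational(101, 6599188804673), Pow(124916044883655217, Rational(1, 2))) ≈ 0.0054093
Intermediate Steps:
Function('a')(V) = Mul(2, Pow(V, 2)) (Function('a')(V) = Mul(V, Mul(2, V)) = Mul(2, Pow(V, 2)))
F = Mul(Rational(1, 1911829), Pow(124916044883655217, Rational(1, 2))) (F = Pow(Add(34175, Add(Mul(3385, Pow(18929, -1)), Mul(14994, Pow(Mul(2, Pow(-101, 2)), -1)))), Rational(1, 2)) = Pow(Add(34175, Add(Mul(3385, Rational(1, 18929)), Mul(14994, Pow(Mul(2, 10201), -1)))), Rational(1, 2)) = Pow(Add(34175, Add(Rational(3385, 18929), Mul(14994, Pow(20402, -1)))), Rational(1, 2)) = Pow(Add(34175, Add(Rational(3385, 18929), Mul(14994, Rational(1, 20402)))), Rational(1, 2)) = Pow(Add(34175, Add(Rational(3385, 18929), Rational(7497, 10201))), Rational(1, 2)) = Pow(Add(34175, Rational(176441098, 193094729)), Rational(1, 2)) = Pow(Rational(6599188804673, 193094729), Rational(1, 2)) = Mul(Rational(1, 1911829), Pow(124916044883655217, Rational(1, 2))) ≈ 184.87)
Pow(F, -1) = Pow(Mul(Rational(1, 1911829), Pow(124916044883655217, Rational(1, 2))), -1) = Mul(Rational(101, 6599188804673), Pow(124916044883655217, Rational(1, 2)))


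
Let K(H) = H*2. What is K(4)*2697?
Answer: 21576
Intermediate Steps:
K(H) = 2*H
K(4)*2697 = (2*4)*2697 = 8*2697 = 21576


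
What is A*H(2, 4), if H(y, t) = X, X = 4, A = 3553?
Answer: 14212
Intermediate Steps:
H(y, t) = 4
A*H(2, 4) = 3553*4 = 14212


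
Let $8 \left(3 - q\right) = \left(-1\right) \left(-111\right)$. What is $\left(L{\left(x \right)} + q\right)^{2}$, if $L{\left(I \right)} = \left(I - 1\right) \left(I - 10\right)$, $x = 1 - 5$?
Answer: $\frac{223729}{64} \approx 3495.8$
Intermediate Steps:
$x = -4$
$q = - \frac{87}{8}$ ($q = 3 - \frac{\left(-1\right) \left(-111\right)}{8} = 3 - \frac{111}{8} = - \frac{87}{8} \approx -10.875$)
$L{\left(I \right)} = \left(-1 + I\right) \left(-10 + I\right)$
$\left(L{\left(x \right)} + q\right)^{2} = \left(\left(10 + \left(-4\right)^{2} - -44\right) - \frac{87}{8}\right)^{2} = \left(\left(10 + 16 + 44\right) - \frac{87}{8}\right)^{2} = \left(70 - \frac{87}{8}\right)^{2} = \left(\frac{473}{8}\right)^{2} = \frac{223729}{64}$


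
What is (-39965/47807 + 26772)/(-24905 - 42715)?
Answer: -182835577/461815620 ≈ -0.39591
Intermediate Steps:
(-39965/47807 + 26772)/(-24905 - 42715) = (-39965*1/47807 + 26772)/(-67620) = (-39965/47807 + 26772)*(-1/67620) = (1279849039/47807)*(-1/67620) = -182835577/461815620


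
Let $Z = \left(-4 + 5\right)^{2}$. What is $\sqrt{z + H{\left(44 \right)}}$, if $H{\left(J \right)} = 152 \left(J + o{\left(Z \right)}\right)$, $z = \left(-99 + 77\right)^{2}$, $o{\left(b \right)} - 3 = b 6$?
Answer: $2 \sqrt{2135} \approx 92.412$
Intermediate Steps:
$Z = 1$ ($Z = 1^{2} = 1$)
$o{\left(b \right)} = 3 + 6 b$ ($o{\left(b \right)} = 3 + b 6 = 3 + 6 b$)
$z = 484$ ($z = \left(-22\right)^{2} = 484$)
$H{\left(J \right)} = 1368 + 152 J$ ($H{\left(J \right)} = 152 \left(J + \left(3 + 6 \cdot 1\right)\right) = 152 \left(J + \left(3 + 6\right)\right) = 152 \left(J + 9\right) = 152 \left(9 + J\right) = 1368 + 152 J$)
$\sqrt{z + H{\left(44 \right)}} = \sqrt{484 + \left(1368 + 152 \cdot 44\right)} = \sqrt{484 + \left(1368 + 6688\right)} = \sqrt{484 + 8056} = \sqrt{8540} = 2 \sqrt{2135}$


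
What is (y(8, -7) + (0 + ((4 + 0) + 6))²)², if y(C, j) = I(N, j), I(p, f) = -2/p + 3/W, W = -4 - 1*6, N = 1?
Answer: 954529/100 ≈ 9545.3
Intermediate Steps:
W = -10 (W = -4 - 6 = -10)
I(p, f) = -3/10 - 2/p (I(p, f) = -2/p + 3/(-10) = -2/p + 3*(-⅒) = -2/p - 3/10 = -3/10 - 2/p)
y(C, j) = -23/10 (y(C, j) = -3/10 - 2/1 = -3/10 - 2*1 = -3/10 - 2 = -23/10)
(y(8, -7) + (0 + ((4 + 0) + 6))²)² = (-23/10 + (0 + ((4 + 0) + 6))²)² = (-23/10 + (0 + (4 + 6))²)² = (-23/10 + (0 + 10)²)² = (-23/10 + 10²)² = (-23/10 + 100)² = (977/10)² = 954529/100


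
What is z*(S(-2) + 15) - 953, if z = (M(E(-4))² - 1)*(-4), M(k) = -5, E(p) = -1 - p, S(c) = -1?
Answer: -2297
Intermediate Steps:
z = -96 (z = ((-5)² - 1)*(-4) = (25 - 1)*(-4) = 24*(-4) = -96)
z*(S(-2) + 15) - 953 = -96*(-1 + 15) - 953 = -96*14 - 953 = -1344 - 953 = -2297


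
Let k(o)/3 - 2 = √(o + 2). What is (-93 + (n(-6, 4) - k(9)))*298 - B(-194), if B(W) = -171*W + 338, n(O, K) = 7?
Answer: -60928 - 894*√11 ≈ -63893.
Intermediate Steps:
k(o) = 6 + 3*√(2 + o) (k(o) = 6 + 3*√(o + 2) = 6 + 3*√(2 + o))
B(W) = 338 - 171*W
(-93 + (n(-6, 4) - k(9)))*298 - B(-194) = (-93 + (7 - (6 + 3*√(2 + 9))))*298 - (338 - 171*(-194)) = (-93 + (7 - (6 + 3*√11)))*298 - (338 + 33174) = (-93 + (7 + (-6 - 3*√11)))*298 - 1*33512 = (-93 + (1 - 3*√11))*298 - 33512 = (-92 - 3*√11)*298 - 33512 = (-27416 - 894*√11) - 33512 = -60928 - 894*√11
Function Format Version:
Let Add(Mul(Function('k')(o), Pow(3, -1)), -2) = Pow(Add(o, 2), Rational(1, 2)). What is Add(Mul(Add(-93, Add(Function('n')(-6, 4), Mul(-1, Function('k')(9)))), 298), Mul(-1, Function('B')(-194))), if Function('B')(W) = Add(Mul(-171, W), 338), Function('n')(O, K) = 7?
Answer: Add(-60928, Mul(-894, Pow(11, Rational(1, 2)))) ≈ -63893.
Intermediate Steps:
Function('k')(o) = Add(6, Mul(3, Pow(Add(2, o), Rational(1, 2)))) (Function('k')(o) = Add(6, Mul(3, Pow(Add(o, 2), Rational(1, 2)))) = Add(6, Mul(3, Pow(Add(2, o), Rational(1, 2)))))
Function('B')(W) = Add(338, Mul(-171, W))
Add(Mul(Add(-93, Add(Function('n')(-6, 4), Mul(-1, Function('k')(9)))), 298), Mul(-1, Function('B')(-194))) = Add(Mul(Add(-93, Add(7, Mul(-1, Add(6, Mul(3, Pow(Add(2, 9), Rational(1, 2))))))), 298), Mul(-1, Add(338, Mul(-171, -194)))) = Add(Mul(Add(-93, Add(7, Mul(-1, Add(6, Mul(3, Pow(11, Rational(1, 2))))))), 298), Mul(-1, Add(338, 33174))) = Add(Mul(Add(-93, Add(7, Add(-6, Mul(-3, Pow(11, Rational(1, 2)))))), 298), Mul(-1, 33512)) = Add(Mul(Add(-93, Add(1, Mul(-3, Pow(11, Rational(1, 2))))), 298), -33512) = Add(Mul(Add(-92, Mul(-3, Pow(11, Rational(1, 2)))), 298), -33512) = Add(Add(-27416, Mul(-894, Pow(11, Rational(1, 2)))), -33512) = Add(-60928, Mul(-894, Pow(11, Rational(1, 2))))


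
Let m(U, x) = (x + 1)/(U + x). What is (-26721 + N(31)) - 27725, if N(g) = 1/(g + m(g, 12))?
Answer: -73284273/1346 ≈ -54446.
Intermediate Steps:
m(U, x) = (1 + x)/(U + x)
N(g) = 1/(g + 13/(12 + g)) (N(g) = 1/(g + (1 + 12)/(g + 12)) = 1/(g + 13/(12 + g)))
(-26721 + N(31)) - 27725 = (-26721 + (12 + 31)/(13 + 31*(12 + 31))) - 27725 = (-26721 + 43/(13 + 31*43)) - 27725 = (-26721 + 43/(13 + 1333)) - 27725 = (-26721 + 43/1346) - 27725 = -35966423/1346 - 27725 = -73284273/1346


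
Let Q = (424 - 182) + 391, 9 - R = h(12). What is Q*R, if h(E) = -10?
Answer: 12027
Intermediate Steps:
R = 19 (R = 9 - 1*(-10) = 9 + 10 = 19)
Q = 633 (Q = 242 + 391 = 633)
Q*R = 633*19 = 12027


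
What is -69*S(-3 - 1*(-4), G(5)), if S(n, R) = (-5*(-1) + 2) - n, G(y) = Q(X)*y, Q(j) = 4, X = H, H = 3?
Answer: -414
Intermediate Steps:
X = 3
G(y) = 4*y
S(n, R) = 7 - n (S(n, R) = (5 + 2) - n = 7 - n)
-69*S(-3 - 1*(-4), G(5)) = -69*(7 - (-3 - 1*(-4))) = -69*(7 - (-3 + 4)) = -69*(7 - 1*1) = -69*(7 - 1) = -69*6 = -414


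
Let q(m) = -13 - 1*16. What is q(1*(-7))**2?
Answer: 841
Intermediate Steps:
q(m) = -29 (q(m) = -13 - 16 = -29)
q(1*(-7))**2 = (-29)**2 = 841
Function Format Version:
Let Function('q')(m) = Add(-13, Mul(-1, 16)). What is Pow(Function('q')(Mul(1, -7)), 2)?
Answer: 841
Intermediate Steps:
Function('q')(m) = -29 (Function('q')(m) = Add(-13, -16) = -29)
Pow(Function('q')(Mul(1, -7)), 2) = Pow(-29, 2) = 841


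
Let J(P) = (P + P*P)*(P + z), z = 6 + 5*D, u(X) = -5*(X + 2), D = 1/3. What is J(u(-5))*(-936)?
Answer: -5091840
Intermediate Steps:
D = ⅓ (D = 1*(⅓) = ⅓ ≈ 0.33333)
u(X) = -10 - 5*X (u(X) = -5*(2 + X) = -10 - 5*X)
z = 23/3 (z = 6 + 5*(⅓) = 6 + 5/3 = 23/3 ≈ 7.6667)
J(P) = (23/3 + P)*(P + P²) (J(P) = (P + P*P)*(P + 23/3) = (P + P²)*(23/3 + P) = (23/3 + P)*(P + P²))
J(u(-5))*(-936) = ((-10 - 5*(-5))*(23 + 3*(-10 - 5*(-5))² + 26*(-10 - 5*(-5)))/3)*(-936) = ((-10 + 25)*(23 + 3*(-10 + 25)² + 26*(-10 + 25))/3)*(-936) = ((⅓)*15*(23 + 3*15² + 26*15))*(-936) = ((⅓)*15*(23 + 3*225 + 390))*(-936) = ((⅓)*15*(23 + 675 + 390))*(-936) = ((⅓)*15*1088)*(-936) = 5440*(-936) = -5091840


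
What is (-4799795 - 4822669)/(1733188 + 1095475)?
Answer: -9622464/2828663 ≈ -3.4018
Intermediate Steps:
(-4799795 - 4822669)/(1733188 + 1095475) = -9622464/2828663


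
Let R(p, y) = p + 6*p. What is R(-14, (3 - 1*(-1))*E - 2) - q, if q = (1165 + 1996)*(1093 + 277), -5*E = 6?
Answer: -4330668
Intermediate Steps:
E = -6/5 (E = -⅕*6 = -6/5 ≈ -1.2000)
R(p, y) = 7*p
q = 4330570 (q = 3161*1370 = 4330570)
R(-14, (3 - 1*(-1))*E - 2) - q = 7*(-14) - 1*4330570 = -98 - 4330570 = -4330668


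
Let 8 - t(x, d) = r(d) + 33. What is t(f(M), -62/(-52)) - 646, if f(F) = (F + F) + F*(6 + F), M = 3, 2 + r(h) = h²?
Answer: -453205/676 ≈ -670.42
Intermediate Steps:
r(h) = -2 + h²
f(F) = 2*F + F*(6 + F)
t(x, d) = -23 - d² (t(x, d) = 8 - ((-2 + d²) + 33) = 8 - (31 + d²) = 8 + (-31 - d²) = -23 - d²)
t(f(M), -62/(-52)) - 646 = (-23 - (-62/(-52))²) - 646 = (-23 - (-62*(-1/52))²) - 646 = (-23 - (31/26)²) - 646 = (-23 - 1*961/676) - 646 = (-23 - 961/676) - 646 = -16509/676 - 646 = -453205/676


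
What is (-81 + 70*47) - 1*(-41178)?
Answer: 44387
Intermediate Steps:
(-81 + 70*47) - 1*(-41178) = (-81 + 3290) + 41178 = 3209 + 41178 = 44387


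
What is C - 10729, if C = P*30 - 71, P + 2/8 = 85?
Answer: -16515/2 ≈ -8257.5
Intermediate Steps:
P = 339/4 (P = -1/4 + 85 = 339/4 ≈ 84.750)
C = 4943/2 (C = (339/4)*30 - 71 = 5085/2 - 71 = 4943/2 ≈ 2471.5)
C - 10729 = 4943/2 - 10729 = -16515/2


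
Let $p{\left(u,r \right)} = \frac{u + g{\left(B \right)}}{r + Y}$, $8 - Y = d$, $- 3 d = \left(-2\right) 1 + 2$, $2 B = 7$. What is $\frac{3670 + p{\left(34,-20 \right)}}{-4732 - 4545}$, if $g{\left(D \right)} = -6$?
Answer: $- \frac{11003}{27831} \approx -0.39535$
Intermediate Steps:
$B = \frac{7}{2}$ ($B = \frac{1}{2} \cdot 7 = \frac{7}{2} \approx 3.5$)
$d = 0$ ($d = - \frac{\left(-2\right) 1 + 2}{3} = - \frac{-2 + 2}{3} = \left(- \frac{1}{3}\right) 0 = 0$)
$Y = 8$ ($Y = 8 - 0 = 8 + 0 = 8$)
$p{\left(u,r \right)} = \frac{-6 + u}{8 + r}$ ($p{\left(u,r \right)} = \frac{u - 6}{r + 8} = \frac{-6 + u}{8 + r}$)
$\frac{3670 + p{\left(34,-20 \right)}}{-4732 - 4545} = \frac{3670 + \frac{-6 + 34}{8 - 20}}{-4732 - 4545} = \frac{3670 + \frac{1}{-12} \cdot 28}{-9277} = \left(3670 - \frac{7}{3}\right) \left(- \frac{1}{9277}\right) = \frac{11003}{3} \left(- \frac{1}{9277}\right) = - \frac{11003}{27831}$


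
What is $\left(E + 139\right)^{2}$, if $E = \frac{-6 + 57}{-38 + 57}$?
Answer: $\frac{7246864}{361} \approx 20074.0$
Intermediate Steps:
$E = \frac{51}{19} \approx 2.6842$
$\left(E + 139\right)^{2} = \left(\frac{51}{19} + 139\right)^{2} = \left(\frac{2692}{19}\right)^{2} = \frac{7246864}{361}$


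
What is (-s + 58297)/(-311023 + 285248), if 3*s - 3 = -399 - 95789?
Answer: -271076/77325 ≈ -3.5057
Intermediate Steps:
s = -96185/3 (s = 1 + (-399 - 95789)/3 = 1 + (1/3)*(-96188) = 1 - 96188/3 = -96185/3 ≈ -32062.)
(-s + 58297)/(-311023 + 285248) = (-1*(-96185/3) + 58297)/(-311023 + 285248) = (96185/3 + 58297)/(-25775) = (271076/3)*(-1/25775) = -271076/77325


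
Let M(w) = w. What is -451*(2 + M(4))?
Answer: -2706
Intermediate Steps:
-451*(2 + M(4)) = -451*(2 + 4) = -451*6 = -2706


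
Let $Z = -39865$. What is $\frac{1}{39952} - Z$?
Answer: $\frac{1592686481}{39952} \approx 39865.0$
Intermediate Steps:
$\frac{1}{39952} - Z = \frac{1}{39952} - -39865 = \frac{1}{39952} + 39865 = \frac{1592686481}{39952}$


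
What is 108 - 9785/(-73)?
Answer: 17669/73 ≈ 242.04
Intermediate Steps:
108 - 9785/(-73) = 108 - 9785*(-1)/73 = 108 - 103*(-95/73) = 108 + 9785/73 = 17669/73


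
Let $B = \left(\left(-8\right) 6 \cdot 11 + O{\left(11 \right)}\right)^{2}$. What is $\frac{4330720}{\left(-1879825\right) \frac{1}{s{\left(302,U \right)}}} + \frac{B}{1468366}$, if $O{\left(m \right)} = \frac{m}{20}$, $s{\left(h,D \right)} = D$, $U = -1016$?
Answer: $\frac{754610252785449}{322367429600} \approx 2340.8$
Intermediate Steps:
$O{\left(m \right)} = \frac{m}{20}$ ($O{\left(m \right)} = m \frac{1}{20} = \frac{m}{20}$)
$B = \frac{111281401}{400}$ ($B = \left(\left(-8\right) 6 \cdot 11 + \frac{1}{20} \cdot 11\right)^{2} = \left(\left(-48\right) 11 + \frac{11}{20}\right)^{2} = \left(-528 + \frac{11}{20}\right)^{2} = \left(- \frac{10549}{20}\right)^{2} = \frac{111281401}{400} \approx 2.782 \cdot 10^{5}$)
$\frac{4330720}{\left(-1879825\right) \frac{1}{s{\left(302,U \right)}}} + \frac{B}{1468366} = \frac{4330720}{\left(-1879825\right) \frac{1}{-1016}} + \frac{111281401}{400 \cdot 1468366} = \frac{4330720}{\left(-1879825\right) \left(- \frac{1}{1016}\right)} + \frac{111281401}{400} \cdot \frac{1}{1468366} = \frac{4330720}{\frac{1879825}{1016}} + \frac{812273}{4287200} = 4330720 \cdot \frac{1016}{1879825} + \frac{812273}{4287200} = \frac{880002304}{375965} + \frac{812273}{4287200} = \frac{754610252785449}{322367429600}$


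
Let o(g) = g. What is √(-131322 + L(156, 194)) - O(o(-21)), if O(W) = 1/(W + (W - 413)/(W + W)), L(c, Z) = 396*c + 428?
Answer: 3/32 + I*√69118 ≈ 0.09375 + 262.9*I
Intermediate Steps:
L(c, Z) = 428 + 396*c
O(W) = 1/(W + (-413 + W)/(2*W)) (O(W) = 1/(W + (-413 + W)/((2*W))) = 1/(W + (-413 + W)*(1/(2*W))) = 1/(W + (-413 + W)/(2*W)))
√(-131322 + L(156, 194)) - O(o(-21)) = √(-131322 + (428 + 396*156)) - 2*(-21)/(-413 - 21 + 2*(-21)²) = √(-131322 + (428 + 61776)) - 2*(-21)/(-413 - 21 + 2*441) = √(-131322 + 62204) - 2*(-21)/(-413 - 21 + 882) = √(-69118) - 2*(-21)/448 = I*√69118 - 2*(-21)/448 = I*√69118 - 1*(-3/32) = I*√69118 + 3/32 = 3/32 + I*√69118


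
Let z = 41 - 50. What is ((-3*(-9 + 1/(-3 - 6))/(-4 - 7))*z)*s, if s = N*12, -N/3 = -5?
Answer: 44280/11 ≈ 4025.5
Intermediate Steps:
N = 15 (N = -3*(-5) = 15)
s = 180 (s = 15*12 = 180)
z = -9
((-3*(-9 + 1/(-3 - 6))/(-4 - 7))*z)*s = (-3*(-9 + 1/(-3 - 6))/(-4 - 7)*(-9))*180 = (-3*(-9 + 1/(-9))/(-11)*(-9))*180 = (-3*(-9 - ⅑)*(-1)/11*(-9))*180 = (-(-82)*(-1)/(3*11)*(-9))*180 = (-3*82/99*(-9))*180 = -82/33*(-9)*180 = (246/11)*180 = 44280/11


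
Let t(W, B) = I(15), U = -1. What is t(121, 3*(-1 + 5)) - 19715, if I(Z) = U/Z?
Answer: -295726/15 ≈ -19715.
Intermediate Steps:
I(Z) = -1/Z
t(W, B) = -1/15
t(121, 3*(-1 + 5)) - 19715 = -1/15 - 19715 = -295726/15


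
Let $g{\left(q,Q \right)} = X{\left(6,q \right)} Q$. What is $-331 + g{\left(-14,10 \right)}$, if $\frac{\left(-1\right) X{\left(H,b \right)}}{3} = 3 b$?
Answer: $929$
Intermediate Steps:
$X{\left(H,b \right)} = - 9 b$ ($X{\left(H,b \right)} = - 3 \cdot 3 b = - 9 b$)
$g{\left(q,Q \right)} = - 9 Q q$ ($g{\left(q,Q \right)} = - 9 q Q = - 9 Q q$)
$-331 + g{\left(-14,10 \right)} = -331 - 90 \left(-14\right) = -331 + 1260 = 929$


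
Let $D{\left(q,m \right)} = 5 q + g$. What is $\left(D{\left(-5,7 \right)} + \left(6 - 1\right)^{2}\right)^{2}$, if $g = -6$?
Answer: $36$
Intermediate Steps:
$D{\left(q,m \right)} = -6 + 5 q$ ($D{\left(q,m \right)} = 5 q - 6 = -6 + 5 q$)
$\left(D{\left(-5,7 \right)} + \left(6 - 1\right)^{2}\right)^{2} = \left(\left(-6 + 5 \left(-5\right)\right) + \left(6 - 1\right)^{2}\right)^{2} = \left(\left(-6 - 25\right) + 5^{2}\right)^{2} = \left(-31 + 25\right)^{2} = \left(-6\right)^{2} = 36$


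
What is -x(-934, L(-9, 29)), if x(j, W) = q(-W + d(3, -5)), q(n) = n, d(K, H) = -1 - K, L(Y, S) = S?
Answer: 33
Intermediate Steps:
x(j, W) = -4 - W (x(j, W) = -W + (-1 - 1*3) = -W + (-1 - 3) = -W - 4 = -4 - W)
-x(-934, L(-9, 29)) = -(-4 - 1*29) = -(-4 - 29) = -1*(-33) = 33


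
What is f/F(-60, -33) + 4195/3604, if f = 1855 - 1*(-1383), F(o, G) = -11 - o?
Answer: 11875307/176596 ≈ 67.246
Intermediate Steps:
f = 3238 (f = 1855 + 1383 = 3238)
f/F(-60, -33) + 4195/3604 = 3238/(-11 - 1*(-60)) + 4195/3604 = 3238/(-11 + 60) + 4195*(1/3604) = 3238/49 + 4195/3604 = 11875307/176596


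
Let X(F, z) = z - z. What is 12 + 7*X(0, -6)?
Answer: 12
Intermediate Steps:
X(F, z) = 0
12 + 7*X(0, -6) = 12 + 7*0 = 12 + 0 = 12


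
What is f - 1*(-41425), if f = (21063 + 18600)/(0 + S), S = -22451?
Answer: 71537924/1727 ≈ 41423.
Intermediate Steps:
f = -3051/1727 (f = (21063 + 18600)/(0 - 22451) = 39663/(-22451) = 39663*(-1/22451) = -3051/1727 ≈ -1.7666)
f - 1*(-41425) = -3051/1727 - 1*(-41425) = -3051/1727 + 41425 = 71537924/1727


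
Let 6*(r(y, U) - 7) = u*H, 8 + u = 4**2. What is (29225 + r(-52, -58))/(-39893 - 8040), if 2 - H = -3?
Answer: -87716/143799 ≈ -0.60999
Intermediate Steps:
u = 8 (u = -8 + 4**2 = -8 + 16 = 8)
H = 5 (H = 2 - 1*(-3) = 2 + 3 = 5)
r(y, U) = 41/3 (r(y, U) = 7 + (8*5)/6 = 7 + (1/6)*40 = 7 + 20/3 = 41/3)
(29225 + r(-52, -58))/(-39893 - 8040) = (29225 + 41/3)/(-39893 - 8040) = (87716/3)/(-47933) = (87716/3)*(-1/47933) = -87716/143799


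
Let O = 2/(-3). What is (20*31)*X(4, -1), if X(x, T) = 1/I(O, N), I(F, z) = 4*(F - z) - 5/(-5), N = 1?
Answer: -1860/17 ≈ -109.41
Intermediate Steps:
O = -⅔ (O = 2*(-⅓) = -⅔ ≈ -0.66667)
I(F, z) = 1 - 4*z + 4*F (I(F, z) = (-4*z + 4*F) - 5*(-⅕) = (-4*z + 4*F) + 1 = 1 - 4*z + 4*F)
X(x, T) = -3/17 (X(x, T) = 1/(1 - 4*1 + 4*(-⅔)) = 1/(1 - 4 - 8/3) = 1/(-17/3) = -3/17)
(20*31)*X(4, -1) = (20*31)*(-3/17) = 620*(-3/17) = -1860/17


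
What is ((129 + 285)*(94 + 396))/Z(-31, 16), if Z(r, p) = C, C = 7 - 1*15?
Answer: -50715/2 ≈ -25358.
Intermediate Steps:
C = -8 (C = 7 - 15 = -8)
Z(r, p) = -8
((129 + 285)*(94 + 396))/Z(-31, 16) = ((129 + 285)*(94 + 396))/(-8) = (414*490)*(-⅛) = 202860*(-⅛) = -50715/2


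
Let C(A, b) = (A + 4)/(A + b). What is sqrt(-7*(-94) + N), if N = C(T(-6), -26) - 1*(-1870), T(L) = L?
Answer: sqrt(40449)/4 ≈ 50.280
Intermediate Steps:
C(A, b) = (4 + A)/(A + b)
N = 29921/16 (N = (4 - 6)/(-6 - 26) - 1*(-1870) = -2/(-32) + 1870 = -1/32*(-2) + 1870 = 1/16 + 1870 = 29921/16 ≈ 1870.1)
sqrt(-7*(-94) + N) = sqrt(-7*(-94) + 29921/16) = sqrt(658 + 29921/16) = sqrt(40449/16) = sqrt(40449)/4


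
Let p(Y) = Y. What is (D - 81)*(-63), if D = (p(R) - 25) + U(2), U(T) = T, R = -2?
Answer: 6678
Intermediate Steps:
D = -25 (D = (-2 - 25) + 2 = -27 + 2 = -25)
(D - 81)*(-63) = (-25 - 81)*(-63) = -106*(-63) = 6678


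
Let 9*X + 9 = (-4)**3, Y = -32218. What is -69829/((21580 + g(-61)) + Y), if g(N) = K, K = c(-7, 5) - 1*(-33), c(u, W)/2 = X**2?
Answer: 5656149/848347 ≈ 6.6673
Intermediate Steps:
X = -73/9 (X = -1 + (1/9)*(-4)**3 = -1 + (1/9)*(-64) = -1 - 64/9 = -73/9 ≈ -8.1111)
c(u, W) = 10658/81 (c(u, W) = 2*(-73/9)**2 = 2*(5329/81) = 10658/81)
K = 13331/81 (K = 10658/81 - 1*(-33) = 10658/81 + 33 = 13331/81 ≈ 164.58)
g(N) = 13331/81
-69829/((21580 + g(-61)) + Y) = -69829/((21580 + 13331/81) - 32218) = -69829/(1761311/81 - 32218) = -69829/(-848347/81) = -69829*(-81/848347) = 5656149/848347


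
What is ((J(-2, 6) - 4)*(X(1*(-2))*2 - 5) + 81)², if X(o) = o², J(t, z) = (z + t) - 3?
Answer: 5184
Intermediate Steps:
J(t, z) = -3 + t + z (J(t, z) = (t + z) - 3 = -3 + t + z)
((J(-2, 6) - 4)*(X(1*(-2))*2 - 5) + 81)² = (((-3 - 2 + 6) - 4)*((1*(-2))²*2 - 5) + 81)² = ((1 - 4)*((-2)²*2 - 5) + 81)² = (-3*(4*2 - 5) + 81)² = (-3*(8 - 5) + 81)² = (-3*3 + 81)² = (-9 + 81)² = 72² = 5184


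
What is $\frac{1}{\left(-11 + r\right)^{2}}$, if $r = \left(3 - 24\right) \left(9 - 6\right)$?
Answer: $\frac{1}{5476} \approx 0.00018262$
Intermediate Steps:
$r = -63$ ($r = \left(3 - 24\right) 3 = \left(-21\right) 3 = -63$)
$\frac{1}{\left(-11 + r\right)^{2}} = \frac{1}{\left(-11 - 63\right)^{2}} = \frac{1}{\left(-74\right)^{2}} = \frac{1}{5476}$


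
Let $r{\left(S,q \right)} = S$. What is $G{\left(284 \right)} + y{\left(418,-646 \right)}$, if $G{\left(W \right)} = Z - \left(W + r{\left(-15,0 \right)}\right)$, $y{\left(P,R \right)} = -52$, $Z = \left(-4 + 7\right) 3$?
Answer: $-312$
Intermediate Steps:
$Z = 9$ ($Z = 3 \cdot 3 = 9$)
$G{\left(W \right)} = 24 - W$ ($G{\left(W \right)} = 9 - \left(W - 15\right) = 9 - \left(-15 + W\right) = 24 - W$)
$G{\left(284 \right)} + y{\left(418,-646 \right)} = \left(24 - 284\right) - 52 = -260 - 52 = -312$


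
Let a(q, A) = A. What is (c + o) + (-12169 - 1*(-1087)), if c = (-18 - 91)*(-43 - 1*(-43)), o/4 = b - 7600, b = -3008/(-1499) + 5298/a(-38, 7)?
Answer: -403419594/10493 ≈ -38447.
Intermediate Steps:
b = 7962758/10493 (b = -3008/(-1499) + 5298/7 = -3008*(-1/1499) + 5298*(⅐) = 3008/1499 + 5298/7 = 7962758/10493 ≈ 758.86)
o = -287136168/10493 (o = 4*(7962758/10493 - 7600) = 4*(-71784042/10493) = -287136168/10493 ≈ -27365.)
c = 0 (c = -109*(-43 + 43) = -109*0 = 0)
(c + o) + (-12169 - 1*(-1087)) = (0 - 287136168/10493) + (-12169 - 1*(-1087)) = -287136168/10493 + (-12169 + 1087) = -287136168/10493 - 11082 = -403419594/10493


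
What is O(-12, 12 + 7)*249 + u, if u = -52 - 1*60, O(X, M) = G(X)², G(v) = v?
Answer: 35744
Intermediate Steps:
O(X, M) = X²
u = -112 (u = -52 - 60 = -112)
O(-12, 12 + 7)*249 + u = (-12)²*249 - 112 = 144*249 - 112 = 35856 - 112 = 35744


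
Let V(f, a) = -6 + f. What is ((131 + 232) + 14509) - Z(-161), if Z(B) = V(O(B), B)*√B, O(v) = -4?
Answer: 14872 + 10*I*√161 ≈ 14872.0 + 126.89*I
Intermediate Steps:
Z(B) = -10*√B (Z(B) = (-6 - 4)*√B = -10*√B)
((131 + 232) + 14509) - Z(-161) = ((131 + 232) + 14509) - (-10)*√(-161) = (363 + 14509) - (-10)*I*√161 = 14872 - (-10)*I*√161 = 14872 + 10*I*√161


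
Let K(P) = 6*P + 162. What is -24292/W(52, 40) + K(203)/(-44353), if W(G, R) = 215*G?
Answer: -273212869/123966635 ≈ -2.2039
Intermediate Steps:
K(P) = 162 + 6*P
-24292/W(52, 40) + K(203)/(-44353) = -24292/(215*52) + (162 + 6*203)/(-44353) = -24292/11180 + (162 + 1218)*(-1/44353) = -24292*1/11180 + 1380*(-1/44353) = -6073/2795 - 1380/44353 = -273212869/123966635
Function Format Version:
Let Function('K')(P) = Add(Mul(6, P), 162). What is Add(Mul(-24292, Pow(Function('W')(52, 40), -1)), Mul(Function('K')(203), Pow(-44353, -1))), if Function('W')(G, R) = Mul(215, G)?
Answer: Rational(-273212869, 123966635) ≈ -2.2039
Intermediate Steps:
Function('K')(P) = Add(162, Mul(6, P))
Add(Mul(-24292, Pow(Function('W')(52, 40), -1)), Mul(Function('K')(203), Pow(-44353, -1))) = Add(Mul(-24292, Pow(Mul(215, 52), -1)), Mul(Add(162, Mul(6, 203)), Pow(-44353, -1))) = Add(Mul(-24292, Pow(11180, -1)), Mul(Add(162, 1218), Rational(-1, 44353))) = Add(Mul(-24292, Rational(1, 11180)), Mul(1380, Rational(-1, 44353))) = Add(Rational(-6073, 2795), Rational(-1380, 44353)) = Rational(-273212869, 123966635)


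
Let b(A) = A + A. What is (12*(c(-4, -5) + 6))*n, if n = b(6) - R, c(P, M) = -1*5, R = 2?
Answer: 120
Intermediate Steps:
b(A) = 2*A
c(P, M) = -5
n = 10 (n = 2*6 - 1*2 = 12 - 2 = 10)
(12*(c(-4, -5) + 6))*n = (12*(-5 + 6))*10 = (12*1)*10 = 12*10 = 120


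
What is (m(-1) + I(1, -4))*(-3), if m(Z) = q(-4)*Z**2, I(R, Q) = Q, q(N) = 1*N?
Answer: 24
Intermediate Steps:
q(N) = N
m(Z) = -4*Z**2
(m(-1) + I(1, -4))*(-3) = (-4*(-1)**2 - 4)*(-3) = (-4*1 - 4)*(-3) = (-4 - 4)*(-3) = -8*(-3) = 24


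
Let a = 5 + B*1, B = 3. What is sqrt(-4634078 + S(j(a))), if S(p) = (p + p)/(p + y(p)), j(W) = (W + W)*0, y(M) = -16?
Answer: I*sqrt(4634078) ≈ 2152.7*I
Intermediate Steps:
a = 8 (a = 5 + 3*1 = 5 + 3 = 8)
j(W) = 0 (j(W) = (2*W)*0 = 0)
S(p) = 2*p/(-16 + p) (S(p) = (p + p)/(p - 16) = (2*p)/(-16 + p) = 2*p/(-16 + p))
sqrt(-4634078 + S(j(a))) = sqrt(-4634078 + 2*0/(-16 + 0)) = sqrt(-4634078 + 2*0/(-16)) = sqrt(-4634078 + 2*0*(-1/16)) = sqrt(-4634078 + 0) = sqrt(-4634078) = I*sqrt(4634078)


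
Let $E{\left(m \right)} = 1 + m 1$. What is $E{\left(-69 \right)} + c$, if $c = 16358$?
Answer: $16290$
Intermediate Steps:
$E{\left(m \right)} = 1 + m$
$E{\left(-69 \right)} + c = \left(1 - 69\right) + 16358 = -68 + 16358 = 16290$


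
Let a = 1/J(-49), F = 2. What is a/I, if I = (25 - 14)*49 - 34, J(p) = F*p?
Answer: -1/49490 ≈ -2.0206e-5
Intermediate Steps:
J(p) = 2*p
I = 505 (I = 11*49 - 34 = 539 - 34 = 505)
a = -1/98 (a = 1/(2*(-49)) = 1/(-98) = -1/98 ≈ -0.010204)
a/I = -1/98/505 = -1/98*1/505 = -1/49490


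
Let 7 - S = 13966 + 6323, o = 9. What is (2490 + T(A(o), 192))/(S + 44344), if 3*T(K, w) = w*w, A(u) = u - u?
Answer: 7389/12031 ≈ 0.61416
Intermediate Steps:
A(u) = 0
T(K, w) = w²/3 (T(K, w) = (w*w)/3 = w²/3)
S = -20282 (S = 7 - (13966 + 6323) = 7 - 1*20289 = 7 - 20289 = -20282)
(2490 + T(A(o), 192))/(S + 44344) = (2490 + (⅓)*192²)/(-20282 + 44344) = (2490 + (⅓)*36864)/24062 = (2490 + 12288)*(1/24062) = 14778*(1/24062) = 7389/12031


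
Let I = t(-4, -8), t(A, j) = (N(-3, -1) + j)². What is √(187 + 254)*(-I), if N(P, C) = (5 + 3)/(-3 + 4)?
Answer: 0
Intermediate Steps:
N(P, C) = 8 (N(P, C) = 8/1 = 8*1 = 8)
t(A, j) = (8 + j)²
I = 0 (I = (8 - 8)² = 0² = 0)
√(187 + 254)*(-I) = √(187 + 254)*(-1*0) = √441*0 = 21*0 = 0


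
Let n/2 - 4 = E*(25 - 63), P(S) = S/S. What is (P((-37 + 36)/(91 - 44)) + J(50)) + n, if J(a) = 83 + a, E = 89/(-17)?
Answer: 9178/17 ≈ 539.88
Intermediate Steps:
E = -89/17 (E = 89*(-1/17) = -89/17 ≈ -5.2353)
P(S) = 1
n = 6900/17 (n = 8 + 2*(-89*(25 - 63)/17) = 8 + 2*(-89/17*(-38)) = 8 + 2*(3382/17) = 8 + 6764/17 = 6900/17 ≈ 405.88)
(P((-37 + 36)/(91 - 44)) + J(50)) + n = (1 + (83 + 50)) + 6900/17 = (1 + 133) + 6900/17 = 134 + 6900/17 = 9178/17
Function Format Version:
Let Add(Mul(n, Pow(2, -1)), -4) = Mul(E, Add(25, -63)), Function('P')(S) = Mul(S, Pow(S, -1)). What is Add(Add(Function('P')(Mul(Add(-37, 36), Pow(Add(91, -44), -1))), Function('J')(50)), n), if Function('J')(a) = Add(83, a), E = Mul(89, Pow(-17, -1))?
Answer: Rational(9178, 17) ≈ 539.88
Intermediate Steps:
E = Rational(-89, 17) (E = Mul(89, Rational(-1, 17)) = Rational(-89, 17) ≈ -5.2353)
Function('P')(S) = 1
n = Rational(6900, 17) (n = Add(8, Mul(2, Mul(Rational(-89, 17), Add(25, -63)))) = Add(8, Mul(2, Mul(Rational(-89, 17), -38))) = Add(8, Mul(2, Rational(3382, 17))) = Add(8, Rational(6764, 17)) = Rational(6900, 17) ≈ 405.88)
Add(Add(Function('P')(Mul(Add(-37, 36), Pow(Add(91, -44), -1))), Function('J')(50)), n) = Add(Add(1, Add(83, 50)), Rational(6900, 17)) = Add(Add(1, 133), Rational(6900, 17)) = Add(134, Rational(6900, 17)) = Rational(9178, 17)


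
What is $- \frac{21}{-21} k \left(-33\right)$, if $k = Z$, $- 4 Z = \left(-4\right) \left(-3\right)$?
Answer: $99$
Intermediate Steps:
$Z = -3$ ($Z = - \frac{\left(-4\right) \left(-3\right)}{4} = \left(- \frac{1}{4}\right) 12 = -3$)
$k = -3$
$- \frac{21}{-21} k \left(-33\right) = - \frac{21}{-21} \left(-3\right) \left(-33\right) = \left(-21\right) \left(- \frac{1}{21}\right) \left(-3\right) \left(-33\right) = 1 \left(-3\right) \left(-33\right) = \left(-3\right) \left(-33\right) = 99$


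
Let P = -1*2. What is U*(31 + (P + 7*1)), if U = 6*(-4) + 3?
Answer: -756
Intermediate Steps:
P = -2
U = -21 (U = -24 + 3 = -21)
U*(31 + (P + 7*1)) = -21*(31 + (-2 + 7*1)) = -21*(31 + (-2 + 7)) = -21*(31 + 5) = -21*36 = -756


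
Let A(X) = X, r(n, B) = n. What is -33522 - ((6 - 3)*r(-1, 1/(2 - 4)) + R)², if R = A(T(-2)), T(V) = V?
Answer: -33547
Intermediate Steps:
R = -2
-33522 - ((6 - 3)*r(-1, 1/(2 - 4)) + R)² = -33522 - ((6 - 3)*(-1) - 2)² = -33522 - (3*(-1) - 2)² = -33522 - (-3 - 2)² = -33522 - 1*(-5)² = -33522 - 1*25 = -33522 - 25 = -33547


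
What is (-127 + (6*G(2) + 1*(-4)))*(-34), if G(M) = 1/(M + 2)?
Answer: 4403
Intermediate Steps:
G(M) = 1/(2 + M)
(-127 + (6*G(2) + 1*(-4)))*(-34) = (-127 + (6/(2 + 2) + 1*(-4)))*(-34) = (-127 + (6/4 - 4))*(-34) = (-127 + (6*(¼) - 4))*(-34) = (-127 + (3/2 - 4))*(-34) = (-127 - 5/2)*(-34) = -259/2*(-34) = 4403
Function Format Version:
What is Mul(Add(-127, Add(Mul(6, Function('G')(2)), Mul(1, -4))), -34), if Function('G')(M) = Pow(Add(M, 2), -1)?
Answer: 4403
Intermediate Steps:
Function('G')(M) = Pow(Add(2, M), -1)
Mul(Add(-127, Add(Mul(6, Function('G')(2)), Mul(1, -4))), -34) = Mul(Add(-127, Add(Mul(6, Pow(Add(2, 2), -1)), Mul(1, -4))), -34) = Mul(Add(-127, Add(Mul(6, Pow(4, -1)), -4)), -34) = Mul(Add(-127, Add(Mul(6, Rational(1, 4)), -4)), -34) = Mul(Add(-127, Add(Rational(3, 2), -4)), -34) = Mul(Add(-127, Rational(-5, 2)), -34) = Mul(Rational(-259, 2), -34) = 4403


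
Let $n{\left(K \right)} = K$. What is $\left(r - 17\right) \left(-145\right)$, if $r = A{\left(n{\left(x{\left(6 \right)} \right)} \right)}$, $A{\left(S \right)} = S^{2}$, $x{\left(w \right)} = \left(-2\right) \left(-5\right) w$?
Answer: $-519535$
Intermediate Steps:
$x{\left(w \right)} = 10 w$
$r = 3600$ ($r = \left(10 \cdot 6\right)^{2} = 60^{2} = 3600$)
$\left(r - 17\right) \left(-145\right) = \left(3600 - 17\right) \left(-145\right) = 3583 \left(-145\right) = -519535$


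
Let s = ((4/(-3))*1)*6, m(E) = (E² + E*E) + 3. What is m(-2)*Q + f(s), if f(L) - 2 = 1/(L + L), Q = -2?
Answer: -321/16 ≈ -20.063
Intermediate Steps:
m(E) = 3 + 2*E² (m(E) = (E² + E²) + 3 = 2*E² + 3 = 3 + 2*E²)
s = -8 (s = ((4*(-⅓))*1)*6 = -4/3*1*6 = -4/3*6 = -8)
f(L) = 2 + 1/(2*L) (f(L) = 2 + 1/(L + L) = 2 + 1/(2*L))
m(-2)*Q + f(s) = (3 + 2*(-2)²)*(-2) + (2 + (½)/(-8)) = (3 + 2*4)*(-2) + (2 + (½)*(-⅛)) = (3 + 8)*(-2) + (2 - 1/16) = 11*(-2) + 31/16 = -22 + 31/16 = -321/16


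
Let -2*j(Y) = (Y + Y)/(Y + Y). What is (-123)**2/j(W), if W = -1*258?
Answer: -30258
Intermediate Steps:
W = -258
j(Y) = -1/2 (j(Y) = -(Y + Y)/(2*(Y + Y)) = -2*Y/(2*(2*Y)) = -2*Y*1/(2*Y)/2 = -1/2*1 = -1/2)
(-123)**2/j(W) = (-123)**2/(-1/2) = 15129*(-2) = -30258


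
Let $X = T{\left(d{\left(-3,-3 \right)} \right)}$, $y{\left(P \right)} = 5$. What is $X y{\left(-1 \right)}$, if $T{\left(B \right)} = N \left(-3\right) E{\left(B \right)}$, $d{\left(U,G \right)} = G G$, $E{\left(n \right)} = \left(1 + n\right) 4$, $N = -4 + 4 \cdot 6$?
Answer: $-12000$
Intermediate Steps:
$N = 20$ ($N = -4 + 24 = 20$)
$E{\left(n \right)} = 4 + 4 n$
$d{\left(U,G \right)} = G^{2}$
$T{\left(B \right)} = -240 - 240 B$ ($T{\left(B \right)} = 20 \left(-3\right) \left(4 + 4 B\right) = - 60 \left(4 + 4 B\right) = -240 - 240 B$)
$X = -2400$ ($X = -240 - 240 \left(-3\right)^{2} = -240 - 2160 = -2400$)
$X y{\left(-1 \right)} = \left(-2400\right) 5 = -12000$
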